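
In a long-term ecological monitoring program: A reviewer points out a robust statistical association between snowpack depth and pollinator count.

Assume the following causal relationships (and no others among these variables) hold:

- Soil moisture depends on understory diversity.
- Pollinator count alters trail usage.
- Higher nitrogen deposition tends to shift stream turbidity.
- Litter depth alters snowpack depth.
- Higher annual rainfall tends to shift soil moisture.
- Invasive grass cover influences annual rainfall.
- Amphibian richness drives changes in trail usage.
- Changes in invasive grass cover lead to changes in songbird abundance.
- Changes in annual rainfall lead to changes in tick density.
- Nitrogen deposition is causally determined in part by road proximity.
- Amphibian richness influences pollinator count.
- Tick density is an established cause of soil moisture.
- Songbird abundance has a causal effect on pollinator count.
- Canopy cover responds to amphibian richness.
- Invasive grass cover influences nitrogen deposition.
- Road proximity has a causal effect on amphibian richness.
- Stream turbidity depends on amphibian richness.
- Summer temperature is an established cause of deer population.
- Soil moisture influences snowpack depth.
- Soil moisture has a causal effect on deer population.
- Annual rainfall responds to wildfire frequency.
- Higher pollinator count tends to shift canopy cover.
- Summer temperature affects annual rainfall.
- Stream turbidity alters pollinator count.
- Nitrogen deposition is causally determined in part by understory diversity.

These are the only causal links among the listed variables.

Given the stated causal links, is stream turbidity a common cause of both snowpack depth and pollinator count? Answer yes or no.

no

Stream turbidity has no stated causal path to snowpack depth. A confounder must cause both variables, so stream turbidity does not qualify.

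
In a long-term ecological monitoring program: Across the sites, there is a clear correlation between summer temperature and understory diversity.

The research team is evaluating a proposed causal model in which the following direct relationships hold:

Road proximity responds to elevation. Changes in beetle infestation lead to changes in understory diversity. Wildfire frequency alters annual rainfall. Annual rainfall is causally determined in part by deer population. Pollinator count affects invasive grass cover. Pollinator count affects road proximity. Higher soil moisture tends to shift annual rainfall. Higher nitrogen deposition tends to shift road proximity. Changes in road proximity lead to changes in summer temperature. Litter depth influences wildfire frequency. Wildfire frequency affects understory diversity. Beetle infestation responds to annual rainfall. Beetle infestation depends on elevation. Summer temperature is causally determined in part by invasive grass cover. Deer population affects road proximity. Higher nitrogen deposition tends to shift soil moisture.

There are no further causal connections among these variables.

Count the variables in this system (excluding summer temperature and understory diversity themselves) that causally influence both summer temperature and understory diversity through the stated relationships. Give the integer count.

3

The common causes are: deer population (to summer temperature via deer population → road proximity → summer temperature; to understory diversity via deer population → annual rainfall → beetle infestation → understory diversity); elevation (to summer temperature via elevation → road proximity → summer temperature; to understory diversity via elevation → beetle infestation → understory diversity); nitrogen deposition (to summer temperature via nitrogen deposition → road proximity → summer temperature; to understory diversity via nitrogen deposition → soil moisture → annual rainfall → beetle infestation → understory diversity).
Every other variable lacks a causal path to at least one of summer temperature and understory diversity.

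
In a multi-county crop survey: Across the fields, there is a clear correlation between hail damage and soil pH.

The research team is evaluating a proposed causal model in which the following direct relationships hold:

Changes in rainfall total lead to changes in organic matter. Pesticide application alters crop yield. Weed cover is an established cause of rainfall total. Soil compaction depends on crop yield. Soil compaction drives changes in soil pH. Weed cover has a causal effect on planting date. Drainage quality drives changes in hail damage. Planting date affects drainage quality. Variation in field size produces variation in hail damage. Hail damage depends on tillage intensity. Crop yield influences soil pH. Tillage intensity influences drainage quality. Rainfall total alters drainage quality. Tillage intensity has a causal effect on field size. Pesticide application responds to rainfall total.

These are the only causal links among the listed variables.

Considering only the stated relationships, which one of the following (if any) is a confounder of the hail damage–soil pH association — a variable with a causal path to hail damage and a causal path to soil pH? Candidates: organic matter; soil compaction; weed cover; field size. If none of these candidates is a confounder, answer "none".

Weed cover causes hail damage (weed cover → rainfall total → drainage quality → hail damage) and also causes soil pH (weed cover → rainfall total → pesticide application → crop yield → soil pH); it is a common cause of both.
Each of the other candidates lacks a causal path to at least one of hail damage and soil pH, so they do not confound the relationship.

weed cover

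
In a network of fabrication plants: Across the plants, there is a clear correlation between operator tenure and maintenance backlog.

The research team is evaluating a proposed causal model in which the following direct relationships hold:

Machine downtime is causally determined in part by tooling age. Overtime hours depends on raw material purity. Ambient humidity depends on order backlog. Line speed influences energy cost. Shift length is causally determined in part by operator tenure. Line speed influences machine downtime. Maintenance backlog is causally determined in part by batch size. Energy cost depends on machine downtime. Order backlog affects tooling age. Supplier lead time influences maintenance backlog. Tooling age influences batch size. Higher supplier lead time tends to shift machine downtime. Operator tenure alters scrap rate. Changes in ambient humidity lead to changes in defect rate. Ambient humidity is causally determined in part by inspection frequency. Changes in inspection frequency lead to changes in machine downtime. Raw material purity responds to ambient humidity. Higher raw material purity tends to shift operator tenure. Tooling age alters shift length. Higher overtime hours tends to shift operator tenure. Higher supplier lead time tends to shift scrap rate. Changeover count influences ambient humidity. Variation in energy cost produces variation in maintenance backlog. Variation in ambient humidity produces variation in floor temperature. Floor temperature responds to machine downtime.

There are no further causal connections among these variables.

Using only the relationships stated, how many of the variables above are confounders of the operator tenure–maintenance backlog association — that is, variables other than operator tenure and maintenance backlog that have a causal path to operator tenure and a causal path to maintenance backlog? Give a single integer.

The common causes are: inspection frequency (to operator tenure via inspection frequency → ambient humidity → raw material purity → operator tenure; to maintenance backlog via inspection frequency → machine downtime → energy cost → maintenance backlog); order backlog (to operator tenure via order backlog → ambient humidity → raw material purity → operator tenure; to maintenance backlog via order backlog → tooling age → batch size → maintenance backlog).
Every other variable lacks a causal path to at least one of operator tenure and maintenance backlog.

2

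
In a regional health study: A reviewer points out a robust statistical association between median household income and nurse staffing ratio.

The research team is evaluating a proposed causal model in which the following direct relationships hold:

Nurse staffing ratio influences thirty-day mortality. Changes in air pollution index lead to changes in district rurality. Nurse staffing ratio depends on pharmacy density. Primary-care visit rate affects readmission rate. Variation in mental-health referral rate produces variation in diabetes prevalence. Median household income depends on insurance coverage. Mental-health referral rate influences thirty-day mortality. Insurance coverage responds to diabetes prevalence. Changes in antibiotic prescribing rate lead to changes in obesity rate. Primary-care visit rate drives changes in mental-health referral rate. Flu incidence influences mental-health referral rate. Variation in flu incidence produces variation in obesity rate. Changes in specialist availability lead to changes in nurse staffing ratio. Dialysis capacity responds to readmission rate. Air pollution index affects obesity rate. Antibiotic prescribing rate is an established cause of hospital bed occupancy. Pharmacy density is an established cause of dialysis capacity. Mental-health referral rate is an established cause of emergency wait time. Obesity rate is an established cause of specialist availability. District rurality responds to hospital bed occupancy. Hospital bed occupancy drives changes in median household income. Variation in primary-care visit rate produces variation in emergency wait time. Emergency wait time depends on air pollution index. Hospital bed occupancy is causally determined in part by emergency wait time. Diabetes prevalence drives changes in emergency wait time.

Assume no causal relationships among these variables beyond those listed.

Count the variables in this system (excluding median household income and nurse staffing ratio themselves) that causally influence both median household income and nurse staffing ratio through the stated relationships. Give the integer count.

3

The common causes are: air pollution index (to median household income via air pollution index → emergency wait time → hospital bed occupancy → median household income; to nurse staffing ratio via air pollution index → obesity rate → specialist availability → nurse staffing ratio); antibiotic prescribing rate (to median household income via antibiotic prescribing rate → hospital bed occupancy → median household income; to nurse staffing ratio via antibiotic prescribing rate → obesity rate → specialist availability → nurse staffing ratio); flu incidence (to median household income via flu incidence → mental-health referral rate → emergency wait time → hospital bed occupancy → median household income; to nurse staffing ratio via flu incidence → obesity rate → specialist availability → nurse staffing ratio).
Every other variable lacks a causal path to at least one of median household income and nurse staffing ratio.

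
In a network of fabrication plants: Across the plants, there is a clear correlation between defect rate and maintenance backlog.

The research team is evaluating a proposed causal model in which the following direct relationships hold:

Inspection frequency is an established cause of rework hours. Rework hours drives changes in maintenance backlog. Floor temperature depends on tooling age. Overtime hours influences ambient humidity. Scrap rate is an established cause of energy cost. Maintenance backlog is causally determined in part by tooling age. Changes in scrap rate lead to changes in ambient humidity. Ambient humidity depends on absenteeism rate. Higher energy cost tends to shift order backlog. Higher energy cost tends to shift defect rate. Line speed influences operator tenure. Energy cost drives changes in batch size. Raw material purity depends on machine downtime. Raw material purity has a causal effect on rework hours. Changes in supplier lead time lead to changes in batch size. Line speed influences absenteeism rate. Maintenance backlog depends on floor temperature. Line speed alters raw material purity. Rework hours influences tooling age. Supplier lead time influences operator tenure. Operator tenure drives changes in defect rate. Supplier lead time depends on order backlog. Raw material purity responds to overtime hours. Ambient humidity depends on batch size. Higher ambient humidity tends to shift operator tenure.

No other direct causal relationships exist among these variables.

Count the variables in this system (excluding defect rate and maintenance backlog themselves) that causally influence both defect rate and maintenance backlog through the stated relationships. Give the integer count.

2

The common causes are: line speed (to defect rate via line speed → operator tenure → defect rate; to maintenance backlog via line speed → raw material purity → rework hours → maintenance backlog); overtime hours (to defect rate via overtime hours → ambient humidity → operator tenure → defect rate; to maintenance backlog via overtime hours → raw material purity → rework hours → maintenance backlog).
Every other variable lacks a causal path to at least one of defect rate and maintenance backlog.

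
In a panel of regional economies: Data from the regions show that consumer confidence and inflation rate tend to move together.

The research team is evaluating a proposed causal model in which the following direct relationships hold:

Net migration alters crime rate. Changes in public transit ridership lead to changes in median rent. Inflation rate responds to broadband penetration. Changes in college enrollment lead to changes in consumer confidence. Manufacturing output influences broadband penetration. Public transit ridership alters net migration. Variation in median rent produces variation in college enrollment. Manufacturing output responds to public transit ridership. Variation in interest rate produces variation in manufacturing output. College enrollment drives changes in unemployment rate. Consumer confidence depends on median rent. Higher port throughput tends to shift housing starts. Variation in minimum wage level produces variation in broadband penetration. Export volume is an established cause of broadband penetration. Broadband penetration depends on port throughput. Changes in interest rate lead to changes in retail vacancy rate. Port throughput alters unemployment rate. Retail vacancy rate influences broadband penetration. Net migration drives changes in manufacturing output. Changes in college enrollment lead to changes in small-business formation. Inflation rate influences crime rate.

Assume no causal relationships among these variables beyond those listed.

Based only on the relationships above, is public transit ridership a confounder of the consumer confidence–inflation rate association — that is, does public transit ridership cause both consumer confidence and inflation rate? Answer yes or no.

yes

Public transit ridership has a causal path to consumer confidence (public transit ridership → median rent → consumer confidence) and to inflation rate (public transit ridership → manufacturing output → broadband penetration → inflation rate), so it is a common cause of both — a confounder.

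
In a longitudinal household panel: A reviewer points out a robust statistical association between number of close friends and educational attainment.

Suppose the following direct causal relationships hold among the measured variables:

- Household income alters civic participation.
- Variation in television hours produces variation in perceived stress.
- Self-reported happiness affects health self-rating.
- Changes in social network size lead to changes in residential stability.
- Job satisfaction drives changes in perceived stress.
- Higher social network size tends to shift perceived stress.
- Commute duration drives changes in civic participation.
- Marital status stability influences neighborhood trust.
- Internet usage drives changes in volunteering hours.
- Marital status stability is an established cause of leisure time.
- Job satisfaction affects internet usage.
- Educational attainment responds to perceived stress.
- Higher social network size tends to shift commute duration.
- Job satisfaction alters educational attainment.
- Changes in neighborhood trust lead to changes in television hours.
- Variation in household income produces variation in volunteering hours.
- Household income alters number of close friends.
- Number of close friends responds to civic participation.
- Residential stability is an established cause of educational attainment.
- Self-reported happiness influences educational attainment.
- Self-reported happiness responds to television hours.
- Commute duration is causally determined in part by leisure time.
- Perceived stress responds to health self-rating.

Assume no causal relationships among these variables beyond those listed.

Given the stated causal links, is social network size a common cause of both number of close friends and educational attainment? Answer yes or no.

yes

Social network size has a causal path to number of close friends (social network size → commute duration → civic participation → number of close friends) and to educational attainment (social network size → residential stability → educational attainment), so it is a common cause of both — a confounder.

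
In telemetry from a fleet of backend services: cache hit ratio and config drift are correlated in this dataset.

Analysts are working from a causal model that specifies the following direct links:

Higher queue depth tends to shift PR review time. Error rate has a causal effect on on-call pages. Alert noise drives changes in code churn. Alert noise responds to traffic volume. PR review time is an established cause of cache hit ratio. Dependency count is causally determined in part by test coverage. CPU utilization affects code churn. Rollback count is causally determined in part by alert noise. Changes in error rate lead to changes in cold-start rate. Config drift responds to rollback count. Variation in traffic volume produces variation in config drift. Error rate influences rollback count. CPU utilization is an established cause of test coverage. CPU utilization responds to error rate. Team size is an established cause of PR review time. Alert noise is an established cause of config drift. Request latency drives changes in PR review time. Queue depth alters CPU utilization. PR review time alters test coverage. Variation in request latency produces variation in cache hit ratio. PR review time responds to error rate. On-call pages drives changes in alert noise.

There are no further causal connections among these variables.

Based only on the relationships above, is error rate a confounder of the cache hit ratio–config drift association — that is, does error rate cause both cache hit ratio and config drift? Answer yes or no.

Error rate has a causal path to cache hit ratio (error rate → PR review time → cache hit ratio) and to config drift (error rate → rollback count → config drift), so it is a common cause of both — a confounder.

yes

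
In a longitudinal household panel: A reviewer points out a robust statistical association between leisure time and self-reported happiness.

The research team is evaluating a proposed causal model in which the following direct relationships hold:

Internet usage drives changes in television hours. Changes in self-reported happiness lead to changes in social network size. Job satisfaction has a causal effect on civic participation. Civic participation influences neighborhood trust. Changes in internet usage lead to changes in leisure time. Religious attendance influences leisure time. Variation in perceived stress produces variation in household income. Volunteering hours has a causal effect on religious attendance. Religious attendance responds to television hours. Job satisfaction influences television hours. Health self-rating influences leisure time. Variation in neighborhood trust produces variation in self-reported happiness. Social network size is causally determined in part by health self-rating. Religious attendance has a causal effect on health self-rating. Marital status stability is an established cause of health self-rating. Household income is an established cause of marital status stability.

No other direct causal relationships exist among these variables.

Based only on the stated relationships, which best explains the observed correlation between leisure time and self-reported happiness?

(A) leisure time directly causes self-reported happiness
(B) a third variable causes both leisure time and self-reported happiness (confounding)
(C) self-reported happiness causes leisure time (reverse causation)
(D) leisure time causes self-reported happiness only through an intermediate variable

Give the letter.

B

Job satisfaction causes leisure time (job satisfaction → television hours → religious attendance → leisure time) and self-reported happiness (job satisfaction → civic participation → neighborhood trust → self-reported happiness) — a common cause creating the correlation.
There is no stated path from leisure time to self-reported happiness or from self-reported happiness to leisure time, so neither direct nor reverse causation applies.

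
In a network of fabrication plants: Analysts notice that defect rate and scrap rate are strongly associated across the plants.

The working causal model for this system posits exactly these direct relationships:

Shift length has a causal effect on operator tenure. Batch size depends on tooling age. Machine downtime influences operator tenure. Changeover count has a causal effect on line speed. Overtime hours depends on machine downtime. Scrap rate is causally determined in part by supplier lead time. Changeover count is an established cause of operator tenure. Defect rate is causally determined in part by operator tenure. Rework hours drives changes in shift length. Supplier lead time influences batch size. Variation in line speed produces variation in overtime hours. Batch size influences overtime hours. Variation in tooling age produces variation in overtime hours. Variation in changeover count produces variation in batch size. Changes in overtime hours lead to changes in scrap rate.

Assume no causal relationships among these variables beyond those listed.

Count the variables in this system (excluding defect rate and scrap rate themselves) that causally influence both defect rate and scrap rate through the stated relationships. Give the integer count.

2

The common causes are: changeover count (to defect rate via changeover count → operator tenure → defect rate; to scrap rate via changeover count → batch size → overtime hours → scrap rate); machine downtime (to defect rate via machine downtime → operator tenure → defect rate; to scrap rate via machine downtime → overtime hours → scrap rate).
Every other variable lacks a causal path to at least one of defect rate and scrap rate.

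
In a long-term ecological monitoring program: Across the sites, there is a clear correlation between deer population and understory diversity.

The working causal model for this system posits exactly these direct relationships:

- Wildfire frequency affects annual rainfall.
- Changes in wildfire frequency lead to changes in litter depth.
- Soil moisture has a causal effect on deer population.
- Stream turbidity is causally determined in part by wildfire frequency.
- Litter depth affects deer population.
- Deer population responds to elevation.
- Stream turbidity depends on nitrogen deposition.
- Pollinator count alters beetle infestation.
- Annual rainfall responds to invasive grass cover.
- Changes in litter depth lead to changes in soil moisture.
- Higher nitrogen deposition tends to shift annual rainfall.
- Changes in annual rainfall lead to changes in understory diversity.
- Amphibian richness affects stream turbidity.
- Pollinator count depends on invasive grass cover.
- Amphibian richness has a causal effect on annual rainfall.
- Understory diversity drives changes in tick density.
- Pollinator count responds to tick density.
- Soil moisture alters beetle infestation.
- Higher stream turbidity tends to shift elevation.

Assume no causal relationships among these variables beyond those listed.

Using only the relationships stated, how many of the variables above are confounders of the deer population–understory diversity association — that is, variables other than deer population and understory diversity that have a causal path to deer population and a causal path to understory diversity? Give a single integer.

3

The common causes are: amphibian richness (to deer population via amphibian richness → stream turbidity → elevation → deer population; to understory diversity via amphibian richness → annual rainfall → understory diversity); nitrogen deposition (to deer population via nitrogen deposition → stream turbidity → elevation → deer population; to understory diversity via nitrogen deposition → annual rainfall → understory diversity); wildfire frequency (to deer population via wildfire frequency → litter depth → deer population; to understory diversity via wildfire frequency → annual rainfall → understory diversity).
Every other variable lacks a causal path to at least one of deer population and understory diversity.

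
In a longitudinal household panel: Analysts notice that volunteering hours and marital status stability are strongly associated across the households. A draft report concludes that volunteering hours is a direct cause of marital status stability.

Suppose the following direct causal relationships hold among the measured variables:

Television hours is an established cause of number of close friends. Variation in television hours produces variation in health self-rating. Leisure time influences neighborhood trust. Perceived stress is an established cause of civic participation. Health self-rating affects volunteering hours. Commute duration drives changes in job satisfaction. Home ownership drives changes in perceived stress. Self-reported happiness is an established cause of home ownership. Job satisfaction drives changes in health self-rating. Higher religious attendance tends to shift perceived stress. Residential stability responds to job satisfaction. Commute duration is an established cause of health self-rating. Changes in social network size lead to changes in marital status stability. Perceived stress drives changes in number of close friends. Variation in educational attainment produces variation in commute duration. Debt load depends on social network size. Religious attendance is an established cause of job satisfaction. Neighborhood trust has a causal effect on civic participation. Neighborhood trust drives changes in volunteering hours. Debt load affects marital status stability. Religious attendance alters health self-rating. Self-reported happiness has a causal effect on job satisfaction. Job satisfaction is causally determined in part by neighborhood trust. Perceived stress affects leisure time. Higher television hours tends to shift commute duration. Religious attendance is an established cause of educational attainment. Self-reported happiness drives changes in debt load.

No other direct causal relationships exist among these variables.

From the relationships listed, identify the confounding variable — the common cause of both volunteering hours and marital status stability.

self-reported happiness

Self-reported happiness has a causal path to volunteering hours (self-reported happiness → job satisfaction → health self-rating → volunteering hours) and a separate causal path to marital status stability (self-reported happiness → debt load → marital status stability), so it is a common cause of both.
No stated relationship gives volunteering hours a causal route to marital status stability, so the correlation is explained by the shared upstream cause rather than a direct effect.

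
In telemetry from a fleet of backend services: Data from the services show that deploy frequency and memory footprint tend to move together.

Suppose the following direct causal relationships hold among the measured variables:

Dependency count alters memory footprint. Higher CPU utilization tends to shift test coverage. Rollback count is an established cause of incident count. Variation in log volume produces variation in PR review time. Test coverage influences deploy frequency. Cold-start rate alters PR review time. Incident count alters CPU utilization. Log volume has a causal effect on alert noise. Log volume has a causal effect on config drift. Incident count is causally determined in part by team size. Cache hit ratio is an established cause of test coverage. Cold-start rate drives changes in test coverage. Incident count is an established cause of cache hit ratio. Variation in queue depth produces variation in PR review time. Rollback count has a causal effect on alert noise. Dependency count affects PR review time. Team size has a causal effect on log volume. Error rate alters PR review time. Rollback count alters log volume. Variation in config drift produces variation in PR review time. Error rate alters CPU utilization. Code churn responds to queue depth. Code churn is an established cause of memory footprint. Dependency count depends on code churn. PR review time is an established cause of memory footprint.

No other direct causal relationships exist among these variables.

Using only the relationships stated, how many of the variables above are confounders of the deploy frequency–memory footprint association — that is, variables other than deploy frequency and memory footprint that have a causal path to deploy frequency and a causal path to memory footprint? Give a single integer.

The common causes are: cold-start rate (to deploy frequency via cold-start rate → test coverage → deploy frequency; to memory footprint via cold-start rate → PR review time → memory footprint); error rate (to deploy frequency via error rate → CPU utilization → test coverage → deploy frequency; to memory footprint via error rate → PR review time → memory footprint); rollback count (to deploy frequency via rollback count → incident count → cache hit ratio → test coverage → deploy frequency; to memory footprint via rollback count → log volume → PR review time → memory footprint); team size (to deploy frequency via team size → incident count → cache hit ratio → test coverage → deploy frequency; to memory footprint via team size → log volume → PR review time → memory footprint).
Every other variable lacks a causal path to at least one of deploy frequency and memory footprint.

4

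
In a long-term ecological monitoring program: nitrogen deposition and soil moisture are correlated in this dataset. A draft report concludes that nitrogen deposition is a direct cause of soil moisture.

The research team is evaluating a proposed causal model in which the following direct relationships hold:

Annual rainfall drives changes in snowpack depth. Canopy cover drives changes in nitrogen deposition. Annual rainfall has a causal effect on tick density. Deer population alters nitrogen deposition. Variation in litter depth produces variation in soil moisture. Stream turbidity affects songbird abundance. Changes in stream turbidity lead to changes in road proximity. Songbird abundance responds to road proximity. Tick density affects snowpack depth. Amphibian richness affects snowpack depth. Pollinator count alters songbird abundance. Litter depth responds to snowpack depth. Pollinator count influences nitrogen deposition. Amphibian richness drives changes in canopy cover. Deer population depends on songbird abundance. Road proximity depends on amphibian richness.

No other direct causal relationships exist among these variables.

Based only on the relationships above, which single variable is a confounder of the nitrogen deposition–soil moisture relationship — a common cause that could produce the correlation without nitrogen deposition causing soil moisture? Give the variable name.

amphibian richness

Amphibian richness has a causal path to nitrogen deposition (amphibian richness → canopy cover → nitrogen deposition) and a separate causal path to soil moisture (amphibian richness → snowpack depth → litter depth → soil moisture), so it is a common cause of both.
No stated relationship gives nitrogen deposition a causal route to soil moisture, so the correlation is explained by the shared upstream cause rather than a direct effect.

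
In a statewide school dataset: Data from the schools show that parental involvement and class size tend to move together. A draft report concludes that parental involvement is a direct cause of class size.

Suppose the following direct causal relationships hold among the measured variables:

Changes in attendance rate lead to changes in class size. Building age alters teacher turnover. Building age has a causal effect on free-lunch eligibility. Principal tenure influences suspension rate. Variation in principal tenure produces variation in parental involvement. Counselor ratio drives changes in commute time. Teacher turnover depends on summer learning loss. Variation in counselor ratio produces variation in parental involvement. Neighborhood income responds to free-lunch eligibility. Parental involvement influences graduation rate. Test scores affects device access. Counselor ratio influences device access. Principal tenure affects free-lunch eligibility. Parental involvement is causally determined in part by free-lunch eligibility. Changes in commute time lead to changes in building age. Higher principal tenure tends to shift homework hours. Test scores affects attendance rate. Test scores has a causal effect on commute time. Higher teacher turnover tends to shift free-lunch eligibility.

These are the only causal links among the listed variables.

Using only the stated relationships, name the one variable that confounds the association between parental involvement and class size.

test scores

Test scores has a causal path to parental involvement (test scores → commute time → building age → free-lunch eligibility → parental involvement) and a separate causal path to class size (test scores → attendance rate → class size), so it is a common cause of both.
No stated relationship gives parental involvement a causal route to class size, so the correlation is explained by the shared upstream cause rather than a direct effect.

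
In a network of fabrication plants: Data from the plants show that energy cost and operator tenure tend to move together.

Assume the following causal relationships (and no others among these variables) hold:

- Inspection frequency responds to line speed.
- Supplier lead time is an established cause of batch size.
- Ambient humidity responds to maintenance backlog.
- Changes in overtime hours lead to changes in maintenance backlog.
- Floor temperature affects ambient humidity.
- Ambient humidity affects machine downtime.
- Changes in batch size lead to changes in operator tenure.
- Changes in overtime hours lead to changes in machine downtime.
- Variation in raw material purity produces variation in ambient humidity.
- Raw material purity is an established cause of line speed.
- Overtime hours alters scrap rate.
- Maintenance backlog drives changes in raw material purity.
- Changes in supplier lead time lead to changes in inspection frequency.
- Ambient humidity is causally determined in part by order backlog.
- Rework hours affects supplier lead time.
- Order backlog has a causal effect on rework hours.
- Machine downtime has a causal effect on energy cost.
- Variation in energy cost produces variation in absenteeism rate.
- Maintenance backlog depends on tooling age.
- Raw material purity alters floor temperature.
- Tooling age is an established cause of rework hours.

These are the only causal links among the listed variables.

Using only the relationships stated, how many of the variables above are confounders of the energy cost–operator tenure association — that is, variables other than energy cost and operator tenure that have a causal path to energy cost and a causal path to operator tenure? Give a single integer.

2

The common causes are: order backlog (to energy cost via order backlog → ambient humidity → machine downtime → energy cost; to operator tenure via order backlog → rework hours → supplier lead time → batch size → operator tenure); tooling age (to energy cost via tooling age → maintenance backlog → ambient humidity → machine downtime → energy cost; to operator tenure via tooling age → rework hours → supplier lead time → batch size → operator tenure).
Every other variable lacks a causal path to at least one of energy cost and operator tenure.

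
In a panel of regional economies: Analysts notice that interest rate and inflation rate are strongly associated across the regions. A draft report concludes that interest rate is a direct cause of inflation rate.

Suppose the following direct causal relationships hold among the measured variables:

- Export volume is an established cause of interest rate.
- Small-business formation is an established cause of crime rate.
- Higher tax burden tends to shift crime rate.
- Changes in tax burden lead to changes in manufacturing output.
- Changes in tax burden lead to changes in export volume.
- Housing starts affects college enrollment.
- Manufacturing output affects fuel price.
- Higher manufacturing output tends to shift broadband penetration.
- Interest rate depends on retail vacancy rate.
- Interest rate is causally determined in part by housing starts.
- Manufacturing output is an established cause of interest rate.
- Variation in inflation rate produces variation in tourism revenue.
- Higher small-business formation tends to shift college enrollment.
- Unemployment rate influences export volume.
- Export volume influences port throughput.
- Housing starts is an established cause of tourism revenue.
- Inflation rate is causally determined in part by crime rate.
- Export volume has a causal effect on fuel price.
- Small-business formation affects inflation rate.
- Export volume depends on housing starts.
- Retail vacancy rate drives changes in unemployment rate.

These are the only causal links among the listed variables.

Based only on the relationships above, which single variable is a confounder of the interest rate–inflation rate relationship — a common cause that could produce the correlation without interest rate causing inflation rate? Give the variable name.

tax burden

Tax burden has a causal path to interest rate (tax burden → manufacturing output → interest rate) and a separate causal path to inflation rate (tax burden → crime rate → inflation rate), so it is a common cause of both.
No stated relationship gives interest rate a causal route to inflation rate, so the correlation is explained by the shared upstream cause rather than a direct effect.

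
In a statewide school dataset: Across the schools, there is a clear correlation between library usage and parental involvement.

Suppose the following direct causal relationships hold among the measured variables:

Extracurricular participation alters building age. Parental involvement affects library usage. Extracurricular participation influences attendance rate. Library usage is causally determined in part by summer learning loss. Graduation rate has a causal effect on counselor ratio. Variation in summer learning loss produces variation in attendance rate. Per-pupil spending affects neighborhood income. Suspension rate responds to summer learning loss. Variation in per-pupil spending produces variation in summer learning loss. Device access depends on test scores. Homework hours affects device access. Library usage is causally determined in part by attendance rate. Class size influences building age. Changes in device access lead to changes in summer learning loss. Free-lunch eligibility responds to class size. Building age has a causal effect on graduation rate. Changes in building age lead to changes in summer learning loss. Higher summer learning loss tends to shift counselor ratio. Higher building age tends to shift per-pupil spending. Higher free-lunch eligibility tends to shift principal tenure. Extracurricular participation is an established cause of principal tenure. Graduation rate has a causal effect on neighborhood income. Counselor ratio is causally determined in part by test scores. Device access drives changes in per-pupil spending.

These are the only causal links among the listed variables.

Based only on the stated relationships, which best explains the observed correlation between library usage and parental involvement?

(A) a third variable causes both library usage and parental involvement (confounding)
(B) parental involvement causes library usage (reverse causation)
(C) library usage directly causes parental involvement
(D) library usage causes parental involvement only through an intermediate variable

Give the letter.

B

The stated link runs parental involvement → library usage; library usage has no causal path to parental involvement. No variable causes both, so confounding is ruled out. The correlation reflects reverse causation.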